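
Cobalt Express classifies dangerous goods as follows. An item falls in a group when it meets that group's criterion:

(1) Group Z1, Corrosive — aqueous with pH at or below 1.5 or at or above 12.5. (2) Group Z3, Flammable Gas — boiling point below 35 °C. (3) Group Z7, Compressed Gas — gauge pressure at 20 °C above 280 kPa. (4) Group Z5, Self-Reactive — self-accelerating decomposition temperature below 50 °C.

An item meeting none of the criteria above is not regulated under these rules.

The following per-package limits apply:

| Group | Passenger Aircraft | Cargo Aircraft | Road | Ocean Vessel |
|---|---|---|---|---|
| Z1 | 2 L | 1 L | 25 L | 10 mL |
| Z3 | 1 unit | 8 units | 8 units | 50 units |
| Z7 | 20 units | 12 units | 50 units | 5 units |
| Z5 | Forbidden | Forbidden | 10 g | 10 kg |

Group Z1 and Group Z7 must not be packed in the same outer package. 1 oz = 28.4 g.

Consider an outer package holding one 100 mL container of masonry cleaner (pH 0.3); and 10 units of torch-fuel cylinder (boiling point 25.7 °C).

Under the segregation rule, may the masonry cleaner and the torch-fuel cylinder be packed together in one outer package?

Yes

With pH 0.3 (≤ 1.5), the masonry cleaner falls in Group Z1.
With boiling point 25.7 °C (< 35 °C), the torch-fuel cylinder falls in Group Z3.
No segregation rule bars Group Z1 with Group Z3.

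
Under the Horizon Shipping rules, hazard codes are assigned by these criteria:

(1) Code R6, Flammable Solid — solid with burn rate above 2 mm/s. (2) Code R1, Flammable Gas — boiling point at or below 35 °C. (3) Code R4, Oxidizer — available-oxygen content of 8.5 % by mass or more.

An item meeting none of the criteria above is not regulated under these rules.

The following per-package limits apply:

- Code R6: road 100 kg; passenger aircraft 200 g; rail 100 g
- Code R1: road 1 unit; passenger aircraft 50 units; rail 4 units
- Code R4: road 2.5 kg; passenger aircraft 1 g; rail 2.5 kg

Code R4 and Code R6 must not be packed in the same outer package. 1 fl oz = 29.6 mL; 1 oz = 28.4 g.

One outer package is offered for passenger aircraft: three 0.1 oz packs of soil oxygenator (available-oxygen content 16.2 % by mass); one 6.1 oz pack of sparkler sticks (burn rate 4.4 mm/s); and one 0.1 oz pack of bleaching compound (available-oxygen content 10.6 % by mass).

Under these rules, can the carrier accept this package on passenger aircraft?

No

With available-oxygen content 16.2 % by mass (≥ 8.5 % by mass), the soil oxygenator falls in Code R4.
With burn rate 4.4 mm/s (> 2 mm/s), the sparkler sticks fall in Code R6.
With available-oxygen content 10.6 % by mass (≥ 8.5 % by mass), the bleaching compound falls in Code R4.
Code R4 net quantity: (three 0.1 oz packs = 8.52 g) + (one 0.1 oz pack = 2.84 g) = 11.36 g.
11.36 g > 1 g (passenger aircraft limit, Code R4) — over the limit.
Code R6 quantity: one 6.1 oz pack = 173.24 g.
That is within the Code R6 passenger aircraft limit of 200 g.
Code R4 and Code R6 may not share an outer package.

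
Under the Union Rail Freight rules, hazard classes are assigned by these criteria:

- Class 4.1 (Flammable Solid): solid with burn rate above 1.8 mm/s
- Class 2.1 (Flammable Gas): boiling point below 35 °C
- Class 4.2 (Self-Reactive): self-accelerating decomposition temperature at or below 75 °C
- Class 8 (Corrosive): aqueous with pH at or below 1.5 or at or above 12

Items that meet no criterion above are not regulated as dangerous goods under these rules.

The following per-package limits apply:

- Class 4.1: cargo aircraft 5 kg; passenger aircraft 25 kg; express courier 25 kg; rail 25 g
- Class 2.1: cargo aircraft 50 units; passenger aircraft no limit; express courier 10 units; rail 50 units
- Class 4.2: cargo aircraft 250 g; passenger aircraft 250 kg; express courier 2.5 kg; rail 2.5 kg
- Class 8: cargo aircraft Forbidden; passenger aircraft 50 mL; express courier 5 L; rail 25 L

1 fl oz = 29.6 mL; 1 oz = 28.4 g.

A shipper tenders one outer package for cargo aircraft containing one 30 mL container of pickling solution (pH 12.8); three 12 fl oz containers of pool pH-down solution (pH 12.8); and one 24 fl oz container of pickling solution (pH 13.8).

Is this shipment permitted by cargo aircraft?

No

pH 12.8 meets the Class 8 criterion (Corrosive), so the pickling solution is Class 8.
Pool pH-down solution: pH 12.8 ≥ 12 → Class 8 (Corrosive).
With pH 13.8 (≥ 12), the pickling solution falls in Class 8.
Class 8 net quantity: 30 mL + (three 12 fl oz containers = 1065.6 mL) + (one 24 fl oz container = 710.4 mL) = 1.806 L.
By cargo aircraft, Class 8 is Forbidden regardless of quantity.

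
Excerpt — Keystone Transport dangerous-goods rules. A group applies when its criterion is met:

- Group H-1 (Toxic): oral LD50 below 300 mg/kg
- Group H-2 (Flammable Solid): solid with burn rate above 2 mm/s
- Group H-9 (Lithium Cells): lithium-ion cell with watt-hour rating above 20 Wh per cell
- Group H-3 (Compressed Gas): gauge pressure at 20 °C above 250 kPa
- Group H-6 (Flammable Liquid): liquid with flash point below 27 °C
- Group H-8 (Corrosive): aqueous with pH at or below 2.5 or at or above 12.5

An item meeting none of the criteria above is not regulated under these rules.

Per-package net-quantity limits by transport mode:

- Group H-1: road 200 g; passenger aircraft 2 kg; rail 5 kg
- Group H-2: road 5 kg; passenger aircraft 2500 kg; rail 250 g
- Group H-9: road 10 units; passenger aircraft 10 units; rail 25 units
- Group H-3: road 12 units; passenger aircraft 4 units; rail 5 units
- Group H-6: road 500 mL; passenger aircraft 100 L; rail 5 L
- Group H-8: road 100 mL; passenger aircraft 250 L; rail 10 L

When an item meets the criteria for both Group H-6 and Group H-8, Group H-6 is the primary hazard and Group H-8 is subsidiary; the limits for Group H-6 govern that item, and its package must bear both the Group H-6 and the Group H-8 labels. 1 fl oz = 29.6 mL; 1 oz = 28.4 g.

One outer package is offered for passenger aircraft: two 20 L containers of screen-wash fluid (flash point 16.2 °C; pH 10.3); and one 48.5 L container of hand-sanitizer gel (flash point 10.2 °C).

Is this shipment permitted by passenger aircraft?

Yes

Flash point 16.2 °C meets the Group H-6 criterion (Flammable Liquid), so the screen-wash fluid is Group H-6.
Flash point 10.2 °C meets the Group H-6 criterion (Flammable Liquid), so the hand-sanitizer gel is Group H-6.
Group H-6 net quantity: (two 20 L containers = 40 L) + 48.5 L = 88.5 L.
That is within the Group H-6 passenger aircraft limit of 100 L.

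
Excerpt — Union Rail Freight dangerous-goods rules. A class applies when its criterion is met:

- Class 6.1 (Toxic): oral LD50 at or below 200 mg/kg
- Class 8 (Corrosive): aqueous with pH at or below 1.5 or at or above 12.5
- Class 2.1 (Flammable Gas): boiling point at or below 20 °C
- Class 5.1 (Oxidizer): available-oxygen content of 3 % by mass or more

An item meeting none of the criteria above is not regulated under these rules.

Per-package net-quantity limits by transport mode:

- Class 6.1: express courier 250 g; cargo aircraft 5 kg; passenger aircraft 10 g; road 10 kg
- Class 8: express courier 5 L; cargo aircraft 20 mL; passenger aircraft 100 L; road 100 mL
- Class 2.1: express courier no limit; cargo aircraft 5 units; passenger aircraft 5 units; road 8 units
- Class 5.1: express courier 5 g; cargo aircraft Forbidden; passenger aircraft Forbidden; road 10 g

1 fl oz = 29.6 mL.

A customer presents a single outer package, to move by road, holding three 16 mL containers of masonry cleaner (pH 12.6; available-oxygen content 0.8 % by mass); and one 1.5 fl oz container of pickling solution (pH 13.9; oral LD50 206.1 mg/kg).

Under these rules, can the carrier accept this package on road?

Yes

With pH 12.6 (≥ 12.5), the masonry cleaner falls in Class 8.
pH 13.9 meets the Class 8 criterion (Corrosive), so the pickling solution is Class 8.
Total Class 8: (three 16 mL containers = 48 mL) + (one 1.5 fl oz container = 44.4 mL) = 92.4 mL.
92.4 mL ≤ 100 mL (road limit, Class 8) — within limit.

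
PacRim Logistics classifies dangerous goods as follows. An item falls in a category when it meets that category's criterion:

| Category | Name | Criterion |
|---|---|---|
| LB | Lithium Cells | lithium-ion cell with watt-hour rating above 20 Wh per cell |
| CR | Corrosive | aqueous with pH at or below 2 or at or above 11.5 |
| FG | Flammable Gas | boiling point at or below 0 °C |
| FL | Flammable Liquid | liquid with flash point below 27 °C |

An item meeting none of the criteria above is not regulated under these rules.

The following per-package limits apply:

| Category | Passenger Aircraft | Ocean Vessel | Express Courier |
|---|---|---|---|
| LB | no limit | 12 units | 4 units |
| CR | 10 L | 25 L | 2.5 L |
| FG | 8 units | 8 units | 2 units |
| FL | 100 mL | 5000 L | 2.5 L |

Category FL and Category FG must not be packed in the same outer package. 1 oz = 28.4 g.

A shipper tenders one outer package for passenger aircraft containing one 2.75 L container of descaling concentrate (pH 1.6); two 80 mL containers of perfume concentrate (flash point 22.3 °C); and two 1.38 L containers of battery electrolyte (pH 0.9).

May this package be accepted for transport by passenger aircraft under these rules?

The descaling concentrate has pH 1.6, which is ≤ 2, so it is Category CR (Corrosive).
With flash point 22.3 °C (< 27 °C), the perfume concentrate falls in Category FL.
pH 0.9 meets the Category CR criterion (Corrosive), so the battery electrolyte is Category CR.
Category CR net quantity: 2.75 L + (two 1.38 L containers = 2.76 L) = 5.51 L.
5.51 L ≤ 10 L (passenger aircraft limit, Category CR) — within limit.
Category FL quantity: two 80 mL containers = 160 mL.
160 mL > 100 mL (passenger aircraft limit, Category FL) — over the limit.
The segregation rule (Category FL with Category FG) does not apply to Category CR with Category FL.

No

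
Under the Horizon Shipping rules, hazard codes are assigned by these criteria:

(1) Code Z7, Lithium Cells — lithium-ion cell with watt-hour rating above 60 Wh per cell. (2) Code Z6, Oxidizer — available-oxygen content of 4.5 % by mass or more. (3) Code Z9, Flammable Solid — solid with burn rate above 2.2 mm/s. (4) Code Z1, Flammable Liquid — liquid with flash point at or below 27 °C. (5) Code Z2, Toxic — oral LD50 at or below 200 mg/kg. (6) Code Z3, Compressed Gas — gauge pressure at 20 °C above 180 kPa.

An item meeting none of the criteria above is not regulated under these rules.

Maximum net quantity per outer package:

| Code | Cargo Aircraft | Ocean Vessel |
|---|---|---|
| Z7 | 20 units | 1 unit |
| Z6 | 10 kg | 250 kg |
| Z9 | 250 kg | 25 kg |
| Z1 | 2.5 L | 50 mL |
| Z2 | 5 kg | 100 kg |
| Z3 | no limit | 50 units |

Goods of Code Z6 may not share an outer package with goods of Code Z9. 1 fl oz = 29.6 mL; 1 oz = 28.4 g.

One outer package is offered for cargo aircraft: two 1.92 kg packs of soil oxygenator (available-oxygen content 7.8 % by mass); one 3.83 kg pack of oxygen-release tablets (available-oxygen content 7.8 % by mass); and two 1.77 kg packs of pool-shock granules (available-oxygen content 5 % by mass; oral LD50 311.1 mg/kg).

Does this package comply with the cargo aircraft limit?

Available-oxygen content 7.8 % by mass meets the Code Z6 criterion (Oxidizer), so the soil oxygenator is Code Z6.
Oxygen-release tablets: available-oxygen content 7.8 % by mass ≥ 4.5 % by mass → Code Z6 (Oxidizer).
Pool-shock granules: available-oxygen content 5 % by mass ≥ 4.5 % by mass → Code Z6 (Oxidizer).
Total Code Z6: (two 1.92 kg packs = 3.84 kg) + 3.83 kg + (two 1.77 kg packs = 3.54 kg) = 11.21 kg.
That exceeds the Code Z6 cargo aircraft limit of 10 kg.

No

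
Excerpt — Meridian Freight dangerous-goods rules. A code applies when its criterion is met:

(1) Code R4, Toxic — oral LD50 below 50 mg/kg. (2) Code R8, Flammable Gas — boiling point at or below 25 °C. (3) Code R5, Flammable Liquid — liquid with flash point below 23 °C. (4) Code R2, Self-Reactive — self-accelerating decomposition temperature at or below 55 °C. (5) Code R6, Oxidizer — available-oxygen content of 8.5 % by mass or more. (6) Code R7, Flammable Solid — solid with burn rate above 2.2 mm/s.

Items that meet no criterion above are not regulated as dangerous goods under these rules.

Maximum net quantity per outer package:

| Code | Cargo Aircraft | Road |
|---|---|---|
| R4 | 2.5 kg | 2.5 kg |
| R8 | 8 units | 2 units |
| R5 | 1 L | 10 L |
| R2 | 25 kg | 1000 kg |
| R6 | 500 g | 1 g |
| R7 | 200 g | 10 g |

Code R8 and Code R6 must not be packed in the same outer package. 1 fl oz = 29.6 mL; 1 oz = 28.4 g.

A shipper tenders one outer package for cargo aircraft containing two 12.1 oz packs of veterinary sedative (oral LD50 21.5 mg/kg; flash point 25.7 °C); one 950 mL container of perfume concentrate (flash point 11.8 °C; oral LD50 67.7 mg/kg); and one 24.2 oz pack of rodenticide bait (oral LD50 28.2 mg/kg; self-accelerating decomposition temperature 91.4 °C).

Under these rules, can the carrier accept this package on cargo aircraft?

The veterinary sedative has oral LD50 21.5 mg/kg, which is < 50 mg/kg, so it is Code R4 (Toxic).
With flash point 11.8 °C (< 23 °C), the perfume concentrate falls in Code R5.
The rodenticide bait has oral LD50 28.2 mg/kg, which is < 50 mg/kg, so it is Code R4 (Toxic).
Code R4 net quantity: (two 12.1 oz packs = 687.28 g) + (one 24.2 oz pack = 687.28 g) = 1374.56 g.
1374.56 g is within the cargo aircraft limit of 2.5 kg for Code R4.
Code R5 quantity: 950 mL.
That is within the Code R5 cargo aircraft limit of 1 L.
The segregation rule (Code R8 with Code R6) does not apply to Code R4 with Code R5.
Every hazard code is within its cargo aircraft limit and no segregation rule is violated.

Yes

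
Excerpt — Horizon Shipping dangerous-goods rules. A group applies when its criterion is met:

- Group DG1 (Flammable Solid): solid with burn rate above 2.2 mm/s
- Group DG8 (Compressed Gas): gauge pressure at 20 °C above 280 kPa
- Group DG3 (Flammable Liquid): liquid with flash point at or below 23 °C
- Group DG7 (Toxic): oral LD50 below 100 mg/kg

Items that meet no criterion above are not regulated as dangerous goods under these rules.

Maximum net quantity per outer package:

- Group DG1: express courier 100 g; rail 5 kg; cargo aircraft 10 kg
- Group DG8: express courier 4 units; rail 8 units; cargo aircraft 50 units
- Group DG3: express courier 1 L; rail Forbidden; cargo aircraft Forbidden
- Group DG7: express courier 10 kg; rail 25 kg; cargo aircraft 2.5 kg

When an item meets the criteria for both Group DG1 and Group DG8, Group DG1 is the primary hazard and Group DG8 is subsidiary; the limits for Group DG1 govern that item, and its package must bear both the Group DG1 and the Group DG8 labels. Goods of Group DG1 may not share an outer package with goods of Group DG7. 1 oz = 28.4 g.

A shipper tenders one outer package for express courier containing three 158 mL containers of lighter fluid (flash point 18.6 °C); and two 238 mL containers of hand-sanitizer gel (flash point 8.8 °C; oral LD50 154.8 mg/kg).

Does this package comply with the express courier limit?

With flash point 18.6 °C (≤ 23 °C), the lighter fluid falls in Group DG3.
The hand-sanitizer gel has flash point 8.8 °C, which is ≤ 23 °C, so it is Group DG3 (Flammable Liquid).
Total Group DG3: (three 158 mL containers = 474 mL) + (two 238 mL containers = 476 mL) = 950 mL.
That is within the Group DG3 express courier limit of 1 L.

Yes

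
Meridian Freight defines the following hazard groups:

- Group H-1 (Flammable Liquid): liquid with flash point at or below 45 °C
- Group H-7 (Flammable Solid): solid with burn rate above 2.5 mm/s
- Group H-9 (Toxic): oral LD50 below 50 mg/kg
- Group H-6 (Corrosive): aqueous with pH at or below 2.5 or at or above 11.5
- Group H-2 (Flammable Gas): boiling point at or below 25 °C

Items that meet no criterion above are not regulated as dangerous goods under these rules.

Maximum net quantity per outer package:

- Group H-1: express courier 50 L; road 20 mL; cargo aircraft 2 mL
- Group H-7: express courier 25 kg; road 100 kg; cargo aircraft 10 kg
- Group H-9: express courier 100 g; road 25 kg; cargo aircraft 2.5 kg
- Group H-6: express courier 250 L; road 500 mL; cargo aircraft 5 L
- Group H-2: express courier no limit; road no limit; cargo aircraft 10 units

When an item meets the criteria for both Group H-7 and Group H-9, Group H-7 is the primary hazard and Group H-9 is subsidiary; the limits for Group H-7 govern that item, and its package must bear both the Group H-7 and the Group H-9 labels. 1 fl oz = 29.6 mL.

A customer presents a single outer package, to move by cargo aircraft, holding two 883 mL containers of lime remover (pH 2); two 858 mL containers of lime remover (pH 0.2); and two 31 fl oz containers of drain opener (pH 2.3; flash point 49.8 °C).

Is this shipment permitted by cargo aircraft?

No

Lime remover: pH 2 ≤ 2.5 → Group H-6 (Corrosive).
Lime remover: pH 0.2 ≤ 2.5 → Group H-6 (Corrosive).
The drain opener has pH 2.3, which is ≤ 2.5, so it is Group H-6 (Corrosive).
Total Group H-6: (two 883 mL containers = 1.766 L) + (two 858 mL containers = 1.716 L) + (two 31 fl oz containers = 1835.2 mL) = 5317.2 mL.
5317.2 mL > 5 L (cargo aircraft limit, Group H-6) — over the limit.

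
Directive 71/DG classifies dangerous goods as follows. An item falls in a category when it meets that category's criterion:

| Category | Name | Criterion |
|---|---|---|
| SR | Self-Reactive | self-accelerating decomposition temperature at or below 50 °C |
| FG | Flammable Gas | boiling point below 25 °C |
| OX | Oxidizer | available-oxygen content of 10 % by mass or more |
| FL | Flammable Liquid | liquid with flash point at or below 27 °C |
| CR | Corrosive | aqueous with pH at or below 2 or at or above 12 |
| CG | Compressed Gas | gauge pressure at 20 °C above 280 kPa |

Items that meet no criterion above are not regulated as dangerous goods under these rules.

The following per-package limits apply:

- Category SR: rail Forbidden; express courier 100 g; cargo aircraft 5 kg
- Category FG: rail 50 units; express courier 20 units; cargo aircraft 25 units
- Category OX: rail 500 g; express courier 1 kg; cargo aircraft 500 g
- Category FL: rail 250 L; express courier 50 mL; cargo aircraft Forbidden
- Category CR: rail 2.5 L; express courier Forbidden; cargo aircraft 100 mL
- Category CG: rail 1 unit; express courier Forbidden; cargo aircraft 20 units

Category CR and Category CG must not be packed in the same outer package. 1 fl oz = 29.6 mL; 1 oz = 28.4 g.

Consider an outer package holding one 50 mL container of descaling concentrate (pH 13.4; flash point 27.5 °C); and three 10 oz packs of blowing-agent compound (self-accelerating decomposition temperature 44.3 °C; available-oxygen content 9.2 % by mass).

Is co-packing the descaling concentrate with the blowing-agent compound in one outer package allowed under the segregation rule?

Yes

pH 13.4 meets the Category CR criterion (Corrosive), so the descaling concentrate is Category CR.
With self-accelerating decomposition temperature 44.3 °C (≤ 50 °C), the blowing-agent compound falls in Category SR.
No segregation rule bars Category CR with Category SR.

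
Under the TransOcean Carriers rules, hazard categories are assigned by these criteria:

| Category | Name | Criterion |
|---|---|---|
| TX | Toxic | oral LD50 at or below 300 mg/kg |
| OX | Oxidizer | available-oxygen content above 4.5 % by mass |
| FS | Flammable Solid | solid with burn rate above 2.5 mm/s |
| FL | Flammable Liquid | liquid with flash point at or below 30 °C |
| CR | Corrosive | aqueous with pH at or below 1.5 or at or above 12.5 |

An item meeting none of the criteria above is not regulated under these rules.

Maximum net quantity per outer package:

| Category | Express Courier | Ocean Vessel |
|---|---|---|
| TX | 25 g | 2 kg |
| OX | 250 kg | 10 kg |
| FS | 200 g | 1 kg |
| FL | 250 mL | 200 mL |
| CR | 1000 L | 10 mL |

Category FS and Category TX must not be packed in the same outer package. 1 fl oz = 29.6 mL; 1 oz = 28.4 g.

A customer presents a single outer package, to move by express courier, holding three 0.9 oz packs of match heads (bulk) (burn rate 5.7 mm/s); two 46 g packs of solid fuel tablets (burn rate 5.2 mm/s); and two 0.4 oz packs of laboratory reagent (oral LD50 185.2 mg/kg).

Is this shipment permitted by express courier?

No

With burn rate 5.7 mm/s (> 2.5 mm/s), the match heads (bulk) fall in Category FS.
With burn rate 5.2 mm/s (> 2.5 mm/s), the solid fuel tablets fall in Category FS.
Oral LD50 185.2 mg/kg meets the Category TX criterion (Toxic), so the laboratory reagent is Category TX.
Total Category FS: (three 0.9 oz packs = 76.68 g) + (two 46 g packs = 92 g) = 168.68 g.
That is within the Category FS express courier limit of 200 g.
Category TX quantity: two 0.4 oz packs = 22.72 g.
That is within the Category TX express courier limit of 25 g.
Category FS and Category TX may not share an outer package.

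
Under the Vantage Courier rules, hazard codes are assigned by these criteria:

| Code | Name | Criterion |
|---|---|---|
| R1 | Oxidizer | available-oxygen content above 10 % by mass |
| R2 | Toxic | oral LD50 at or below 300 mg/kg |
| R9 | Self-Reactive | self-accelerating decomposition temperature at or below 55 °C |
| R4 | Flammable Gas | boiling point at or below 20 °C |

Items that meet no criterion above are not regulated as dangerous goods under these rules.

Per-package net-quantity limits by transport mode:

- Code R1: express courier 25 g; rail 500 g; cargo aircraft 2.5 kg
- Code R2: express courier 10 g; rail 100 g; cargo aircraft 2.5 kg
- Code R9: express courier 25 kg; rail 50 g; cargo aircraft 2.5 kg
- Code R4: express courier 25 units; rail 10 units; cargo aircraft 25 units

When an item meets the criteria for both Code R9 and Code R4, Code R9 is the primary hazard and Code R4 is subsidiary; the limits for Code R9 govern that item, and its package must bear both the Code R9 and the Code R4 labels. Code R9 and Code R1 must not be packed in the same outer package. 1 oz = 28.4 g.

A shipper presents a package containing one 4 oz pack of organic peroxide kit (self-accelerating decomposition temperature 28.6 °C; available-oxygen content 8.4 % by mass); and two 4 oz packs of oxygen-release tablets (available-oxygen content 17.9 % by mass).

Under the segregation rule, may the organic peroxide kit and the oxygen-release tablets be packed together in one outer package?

Organic peroxide kit: self-accelerating decomposition temperature 28.6 °C ≤ 55 °C → Code R9 (Self-Reactive).
With available-oxygen content 17.9 % by mass (> 10 % by mass), the oxygen-release tablets fall in Code R1.
Code R9 and Code R1 may not share an outer package.

No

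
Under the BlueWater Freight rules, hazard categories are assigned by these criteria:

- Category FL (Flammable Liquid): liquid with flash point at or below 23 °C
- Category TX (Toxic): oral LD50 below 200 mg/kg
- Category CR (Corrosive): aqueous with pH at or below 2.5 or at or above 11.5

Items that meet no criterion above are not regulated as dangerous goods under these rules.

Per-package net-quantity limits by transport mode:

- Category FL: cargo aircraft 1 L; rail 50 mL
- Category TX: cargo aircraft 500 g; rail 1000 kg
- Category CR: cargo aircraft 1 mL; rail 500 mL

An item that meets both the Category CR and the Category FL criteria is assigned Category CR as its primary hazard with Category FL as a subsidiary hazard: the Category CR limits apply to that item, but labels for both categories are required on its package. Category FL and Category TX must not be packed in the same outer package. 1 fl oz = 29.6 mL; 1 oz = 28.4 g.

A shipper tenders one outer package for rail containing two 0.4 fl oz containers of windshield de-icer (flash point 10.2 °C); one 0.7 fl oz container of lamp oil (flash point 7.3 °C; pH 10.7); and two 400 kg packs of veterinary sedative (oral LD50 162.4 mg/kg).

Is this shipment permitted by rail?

No

With flash point 10.2 °C (≤ 23 °C), the windshield de-icer falls in Category FL.
Flash point 7.3 °C meets the Category FL criterion (Flammable Liquid), so the lamp oil is Category FL.
Oral LD50 162.4 mg/kg meets the Category TX criterion (Toxic), so the veterinary sedative is Category TX.
Total Category FL: (two 0.4 fl oz containers = 23.68 mL) + (one 0.7 fl oz container = 20.72 mL) = 44.4 mL.
44.4 mL is within the rail limit of 50 mL for Category FL.
Category TX quantity: two 400 kg packs = 800 kg.
That is within the Category TX rail limit of 1000 kg.
Category FL and Category TX may not share an outer package.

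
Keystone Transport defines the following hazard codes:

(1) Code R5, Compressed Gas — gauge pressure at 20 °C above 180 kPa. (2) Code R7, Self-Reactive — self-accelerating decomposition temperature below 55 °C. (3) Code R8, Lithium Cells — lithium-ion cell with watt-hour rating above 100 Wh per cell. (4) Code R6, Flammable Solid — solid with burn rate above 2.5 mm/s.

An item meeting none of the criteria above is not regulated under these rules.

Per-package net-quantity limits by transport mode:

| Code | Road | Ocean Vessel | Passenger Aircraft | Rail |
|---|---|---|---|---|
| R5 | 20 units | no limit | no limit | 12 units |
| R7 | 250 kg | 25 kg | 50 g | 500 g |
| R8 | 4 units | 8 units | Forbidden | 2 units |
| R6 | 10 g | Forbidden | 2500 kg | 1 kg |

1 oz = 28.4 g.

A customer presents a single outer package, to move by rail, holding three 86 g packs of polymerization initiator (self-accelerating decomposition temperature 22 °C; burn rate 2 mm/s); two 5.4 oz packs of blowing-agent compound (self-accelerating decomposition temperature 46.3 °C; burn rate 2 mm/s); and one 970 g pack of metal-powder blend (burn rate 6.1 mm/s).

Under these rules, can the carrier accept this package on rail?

Self-accelerating decomposition temperature 22 °C meets the Code R7 criterion (Self-Reactive), so the polymerization initiator is Code R7.
With self-accelerating decomposition temperature 46.3 °C (< 55 °C), the blowing-agent compound falls in Code R7.
Metal-powder blend: burn rate 6.1 mm/s > 2.5 mm/s → Code R6 (Flammable Solid).
Total Code R7: (three 86 g packs = 258 g) + (two 5.4 oz packs = 306.72 g) = 564.72 g.
564.72 g exceeds the rail limit of 500 g for Code R7.
Code R6 quantity: 970 g.
970 g ≤ 1 kg (rail limit, Code R6) — within limit.

No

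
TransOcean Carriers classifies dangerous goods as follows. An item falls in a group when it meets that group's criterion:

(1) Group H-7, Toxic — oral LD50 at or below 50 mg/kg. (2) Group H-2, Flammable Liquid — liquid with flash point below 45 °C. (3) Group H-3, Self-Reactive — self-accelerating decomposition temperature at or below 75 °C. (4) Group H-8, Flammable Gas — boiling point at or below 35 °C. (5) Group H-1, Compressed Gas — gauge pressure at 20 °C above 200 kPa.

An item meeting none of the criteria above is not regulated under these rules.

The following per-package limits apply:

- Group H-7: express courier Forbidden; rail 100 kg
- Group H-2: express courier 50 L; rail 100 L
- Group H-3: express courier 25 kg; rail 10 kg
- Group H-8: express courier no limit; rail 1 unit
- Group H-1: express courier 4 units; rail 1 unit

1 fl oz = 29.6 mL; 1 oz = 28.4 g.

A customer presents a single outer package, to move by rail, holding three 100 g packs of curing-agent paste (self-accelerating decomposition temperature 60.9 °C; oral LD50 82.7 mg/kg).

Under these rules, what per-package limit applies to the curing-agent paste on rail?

10 kg

Curing-agent paste: self-accelerating decomposition temperature 60.9 °C ≤ 75 °C → Group H-3 (Self-Reactive).
The rail limit for Group H-3 is 10 kg.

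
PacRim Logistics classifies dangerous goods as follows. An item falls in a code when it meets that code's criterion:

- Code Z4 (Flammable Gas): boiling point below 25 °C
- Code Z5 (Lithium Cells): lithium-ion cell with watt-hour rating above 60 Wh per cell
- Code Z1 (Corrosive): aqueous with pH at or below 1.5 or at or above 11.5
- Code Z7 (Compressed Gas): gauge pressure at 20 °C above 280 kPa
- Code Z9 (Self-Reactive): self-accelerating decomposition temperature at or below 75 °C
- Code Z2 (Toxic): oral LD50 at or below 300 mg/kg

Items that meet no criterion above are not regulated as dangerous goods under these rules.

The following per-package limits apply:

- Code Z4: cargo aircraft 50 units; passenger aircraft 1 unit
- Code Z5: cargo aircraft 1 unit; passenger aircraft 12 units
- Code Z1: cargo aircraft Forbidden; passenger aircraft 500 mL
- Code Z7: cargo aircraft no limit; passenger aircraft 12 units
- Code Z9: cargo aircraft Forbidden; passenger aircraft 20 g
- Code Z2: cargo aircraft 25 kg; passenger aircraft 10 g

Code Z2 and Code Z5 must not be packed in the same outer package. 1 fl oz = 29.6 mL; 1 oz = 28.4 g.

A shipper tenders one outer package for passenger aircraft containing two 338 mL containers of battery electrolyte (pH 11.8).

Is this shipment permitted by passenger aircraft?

Battery electrolyte: pH 11.8 ≥ 11.5 → Code Z1 (Corrosive).
Code Z1 quantity: two 338 mL containers = 676 mL.
676 mL exceeds the passenger aircraft limit of 500 mL for Code Z1.

No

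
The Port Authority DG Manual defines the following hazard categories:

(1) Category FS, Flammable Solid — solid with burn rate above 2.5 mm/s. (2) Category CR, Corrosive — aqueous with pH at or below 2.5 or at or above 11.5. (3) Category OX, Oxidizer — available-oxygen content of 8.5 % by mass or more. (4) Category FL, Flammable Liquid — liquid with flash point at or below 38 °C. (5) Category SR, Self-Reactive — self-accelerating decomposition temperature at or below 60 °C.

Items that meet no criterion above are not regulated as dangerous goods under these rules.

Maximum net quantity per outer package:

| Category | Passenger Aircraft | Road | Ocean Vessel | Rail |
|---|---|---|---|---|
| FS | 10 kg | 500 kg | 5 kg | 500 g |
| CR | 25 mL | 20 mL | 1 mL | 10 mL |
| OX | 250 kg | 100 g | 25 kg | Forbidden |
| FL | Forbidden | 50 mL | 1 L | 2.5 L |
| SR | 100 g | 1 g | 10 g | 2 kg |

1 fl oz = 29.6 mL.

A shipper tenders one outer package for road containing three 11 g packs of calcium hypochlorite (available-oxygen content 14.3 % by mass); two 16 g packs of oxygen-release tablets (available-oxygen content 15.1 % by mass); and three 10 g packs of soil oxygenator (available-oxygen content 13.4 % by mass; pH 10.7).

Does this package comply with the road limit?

Yes

The calcium hypochlorite has available-oxygen content 14.3 % by mass, which is ≥ 8.5 % by mass, so it is Category OX (Oxidizer).
Oxygen-release tablets: available-oxygen content 15.1 % by mass ≥ 8.5 % by mass → Category OX (Oxidizer).
With available-oxygen content 13.4 % by mass (≥ 8.5 % by mass), the soil oxygenator falls in Category OX.
Category OX net quantity: (three 11 g packs = 33 g) + (two 16 g packs = 32 g) + (three 10 g packs = 30 g) = 95 g.
95 g is within the road limit of 100 g for Category OX.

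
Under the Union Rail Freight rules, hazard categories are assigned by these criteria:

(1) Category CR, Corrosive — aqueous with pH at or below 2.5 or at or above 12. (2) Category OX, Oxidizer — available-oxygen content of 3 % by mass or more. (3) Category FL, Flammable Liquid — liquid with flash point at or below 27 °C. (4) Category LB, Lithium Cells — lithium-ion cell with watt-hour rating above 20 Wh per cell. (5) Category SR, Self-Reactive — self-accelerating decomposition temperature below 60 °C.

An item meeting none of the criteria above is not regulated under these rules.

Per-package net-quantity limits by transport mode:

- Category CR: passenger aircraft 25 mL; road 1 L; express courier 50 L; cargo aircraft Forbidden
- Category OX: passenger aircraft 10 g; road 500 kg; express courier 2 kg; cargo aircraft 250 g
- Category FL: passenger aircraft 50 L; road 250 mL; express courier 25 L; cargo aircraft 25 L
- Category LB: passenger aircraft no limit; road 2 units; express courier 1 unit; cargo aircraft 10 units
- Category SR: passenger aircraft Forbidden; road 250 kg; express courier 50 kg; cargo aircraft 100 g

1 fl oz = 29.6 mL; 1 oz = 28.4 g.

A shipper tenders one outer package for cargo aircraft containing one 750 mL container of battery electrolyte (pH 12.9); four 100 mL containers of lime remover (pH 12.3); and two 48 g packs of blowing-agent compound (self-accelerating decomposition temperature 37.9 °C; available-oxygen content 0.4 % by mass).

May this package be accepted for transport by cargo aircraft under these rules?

No

The battery electrolyte has pH 12.9, which is ≥ 12, so it is Category CR (Corrosive).
Lime remover: pH 12.3 ≥ 12 → Category CR (Corrosive).
With self-accelerating decomposition temperature 37.9 °C (< 60 °C), the blowing-agent compound falls in Category SR.
Total Category CR: 750 mL + (four 100 mL containers = 400 mL) = 1.15 L.
Category CR is Forbidden by cargo aircraft.
Category SR quantity: two 48 g packs = 96 g.
96 g is within the cargo aircraft limit of 100 g for Category SR.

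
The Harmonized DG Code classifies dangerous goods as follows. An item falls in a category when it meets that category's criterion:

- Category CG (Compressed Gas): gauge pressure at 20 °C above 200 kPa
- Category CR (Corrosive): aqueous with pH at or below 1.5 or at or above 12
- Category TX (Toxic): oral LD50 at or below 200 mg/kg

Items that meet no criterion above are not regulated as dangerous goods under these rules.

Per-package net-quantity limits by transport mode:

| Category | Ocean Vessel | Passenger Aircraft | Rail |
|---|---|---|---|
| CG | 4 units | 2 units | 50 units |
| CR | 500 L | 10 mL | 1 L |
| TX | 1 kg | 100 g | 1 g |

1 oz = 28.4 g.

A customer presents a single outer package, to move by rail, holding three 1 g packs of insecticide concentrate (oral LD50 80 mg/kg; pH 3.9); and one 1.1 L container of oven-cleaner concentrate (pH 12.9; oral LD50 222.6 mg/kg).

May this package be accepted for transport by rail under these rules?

With oral LD50 80 mg/kg (≤ 200 mg/kg), the insecticide concentrate falls in Category TX.
Oven-cleaner concentrate: pH 12.9 ≥ 12 → Category CR (Corrosive).
Category CR quantity: 1.1 L.
1.1 L exceeds the rail limit of 1 L for Category CR.
Category TX quantity: three 1 g packs = 3 g.
3 g > 1 g (rail limit, Category TX) — over the limit.

No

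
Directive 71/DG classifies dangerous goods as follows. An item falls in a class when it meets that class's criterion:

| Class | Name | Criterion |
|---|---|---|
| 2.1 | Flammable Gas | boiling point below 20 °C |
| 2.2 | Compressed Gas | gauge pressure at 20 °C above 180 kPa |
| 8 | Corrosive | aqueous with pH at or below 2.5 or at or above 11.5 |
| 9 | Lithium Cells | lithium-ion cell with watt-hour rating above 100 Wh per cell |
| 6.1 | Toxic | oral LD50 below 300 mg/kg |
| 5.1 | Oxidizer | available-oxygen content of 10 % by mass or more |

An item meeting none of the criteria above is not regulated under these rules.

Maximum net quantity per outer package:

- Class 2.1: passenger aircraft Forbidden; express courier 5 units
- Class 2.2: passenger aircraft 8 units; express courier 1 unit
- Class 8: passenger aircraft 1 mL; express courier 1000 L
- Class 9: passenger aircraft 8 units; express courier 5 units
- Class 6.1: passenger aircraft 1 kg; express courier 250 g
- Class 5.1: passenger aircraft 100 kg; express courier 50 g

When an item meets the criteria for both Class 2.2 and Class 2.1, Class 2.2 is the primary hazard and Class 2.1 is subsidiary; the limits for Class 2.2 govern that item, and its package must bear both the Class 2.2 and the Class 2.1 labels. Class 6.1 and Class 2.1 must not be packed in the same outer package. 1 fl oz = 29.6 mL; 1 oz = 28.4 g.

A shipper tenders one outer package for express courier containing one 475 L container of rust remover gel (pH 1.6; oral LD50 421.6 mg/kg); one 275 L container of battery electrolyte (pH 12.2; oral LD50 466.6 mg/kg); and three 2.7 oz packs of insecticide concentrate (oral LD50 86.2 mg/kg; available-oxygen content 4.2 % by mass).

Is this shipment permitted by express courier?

pH 1.6 meets the Class 8 criterion (Corrosive), so the rust remover gel is Class 8.
Battery electrolyte: pH 12.2 ≥ 11.5 → Class 8 (Corrosive).
Oral LD50 86.2 mg/kg meets the Class 6.1 criterion (Toxic), so the insecticide concentrate is Class 6.1.
Class 6.1 quantity: three 2.7 oz packs = 230.04 g.
230.04 g is within the express courier limit of 250 g for Class 6.1.
Class 8 net quantity: 475 L + 275 L = 750 L.
That is within the Class 8 express courier limit of 1000 L.
The segregation rule (Class 6.1 with Class 2.1) does not apply to Class 6.1 with Class 8.
Every hazard class is within its express courier limit and no segregation rule is violated.

Yes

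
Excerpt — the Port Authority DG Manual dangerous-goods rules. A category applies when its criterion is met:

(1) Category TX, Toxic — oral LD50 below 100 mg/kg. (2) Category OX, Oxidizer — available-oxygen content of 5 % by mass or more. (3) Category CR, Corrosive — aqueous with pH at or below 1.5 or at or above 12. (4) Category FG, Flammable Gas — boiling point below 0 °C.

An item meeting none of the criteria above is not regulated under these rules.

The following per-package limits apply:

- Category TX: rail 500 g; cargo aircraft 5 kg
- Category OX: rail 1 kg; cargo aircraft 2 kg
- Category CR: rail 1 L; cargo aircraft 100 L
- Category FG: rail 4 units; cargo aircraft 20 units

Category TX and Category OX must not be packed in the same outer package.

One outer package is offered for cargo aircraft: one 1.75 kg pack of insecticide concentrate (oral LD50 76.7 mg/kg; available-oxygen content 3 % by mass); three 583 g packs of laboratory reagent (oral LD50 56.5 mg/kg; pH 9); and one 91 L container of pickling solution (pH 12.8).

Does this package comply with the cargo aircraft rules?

The insecticide concentrate has oral LD50 76.7 mg/kg, which is < 100 mg/kg, so it is Category TX (Toxic).
Laboratory reagent: oral LD50 56.5 mg/kg < 100 mg/kg → Category TX (Toxic).
The pickling solution has pH 12.8, which is ≥ 12, so it is Category CR (Corrosive).
Total Category TX: 1.75 kg + (three 583 g packs = 1.749 kg) = 3.499 kg.
3.499 kg is within the cargo aircraft limit of 5 kg for Category TX.
Category CR quantity: 91 L.
That is within the Category CR cargo aircraft limit of 100 L.
The segregation rule (Category TX with Category OX) does not apply to Category TX with Category CR.
Every hazard category is within its cargo aircraft limit and no segregation rule is violated.

Yes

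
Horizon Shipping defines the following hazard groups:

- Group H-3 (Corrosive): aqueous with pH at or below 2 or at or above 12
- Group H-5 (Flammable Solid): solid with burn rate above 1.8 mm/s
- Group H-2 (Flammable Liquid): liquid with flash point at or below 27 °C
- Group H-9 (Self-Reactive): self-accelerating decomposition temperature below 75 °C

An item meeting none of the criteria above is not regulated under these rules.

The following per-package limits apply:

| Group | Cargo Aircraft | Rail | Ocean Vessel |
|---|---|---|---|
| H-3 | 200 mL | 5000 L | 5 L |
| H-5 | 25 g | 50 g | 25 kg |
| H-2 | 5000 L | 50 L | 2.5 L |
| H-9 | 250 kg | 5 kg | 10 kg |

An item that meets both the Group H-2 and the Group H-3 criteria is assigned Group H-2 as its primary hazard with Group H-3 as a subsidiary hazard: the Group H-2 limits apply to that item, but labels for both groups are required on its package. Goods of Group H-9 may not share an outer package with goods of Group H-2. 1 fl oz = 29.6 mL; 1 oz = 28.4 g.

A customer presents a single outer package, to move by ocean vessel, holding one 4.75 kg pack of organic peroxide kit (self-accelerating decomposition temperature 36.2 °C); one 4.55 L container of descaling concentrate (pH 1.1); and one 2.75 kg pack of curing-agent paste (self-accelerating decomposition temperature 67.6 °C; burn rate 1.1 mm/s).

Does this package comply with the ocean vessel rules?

Yes

Self-accelerating decomposition temperature 36.2 °C meets the Group H-9 criterion (Self-Reactive), so the organic peroxide kit is Group H-9.
Descaling concentrate: pH 1.1 ≤ 2 → Group H-3 (Corrosive).
Curing-agent paste: self-accelerating decomposition temperature 67.6 °C < 75 °C → Group H-9 (Self-Reactive).
Group H-9 net quantity: 4.75 kg + 2.75 kg = 7.5 kg.
That is within the Group H-9 ocean vessel limit of 10 kg.
Group H-3 quantity: 4.55 L.
4.55 L ≤ 5 L (ocean vessel limit, Group H-3) — within limit.
The segregation rule (Group H-9 with Group H-2) does not apply to Group H-9 with Group H-3.
Every hazard group is within its ocean vessel limit and no segregation rule is violated.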